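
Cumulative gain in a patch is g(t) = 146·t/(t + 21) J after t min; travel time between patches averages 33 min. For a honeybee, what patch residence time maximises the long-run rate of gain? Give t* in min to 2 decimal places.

26.32 min

By the marginal value theorem, leave when the instantaneous gain rate g'(t) equals the habitat-wide average g(t)/(T + t).
g'(t) = 146·21/(t + 21)². Setting 146·21/(t+21)² = 146t/[(t+21)(33+t)] gives 21(33+t) = t(t+21), so t² = 21×33 = 693.
t* = √693 = 26.32 min.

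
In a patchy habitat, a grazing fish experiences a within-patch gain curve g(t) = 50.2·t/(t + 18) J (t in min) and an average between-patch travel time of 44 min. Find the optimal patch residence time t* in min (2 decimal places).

28.14 min

By the marginal value theorem, leave when the instantaneous gain rate g'(t) equals the habitat-wide average g(t)/(T + t).
g'(t) = 50.2·18/(t + 18)². Setting 50.2·18/(t+18)² = 50.2t/[(t+18)(44+t)] gives 18(44+t) = t(t+18), so t² = 18×44 = 792.
t* = √792 = 28.14 min.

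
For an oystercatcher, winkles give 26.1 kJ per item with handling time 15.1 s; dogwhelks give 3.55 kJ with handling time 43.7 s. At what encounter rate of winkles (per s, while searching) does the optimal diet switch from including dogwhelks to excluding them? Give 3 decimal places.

0.003 per s

Drop dogwhelks once their profitability E₂/h₂ falls below the rate achievable on winkles alone: E₂/h₂ = λE₁/(1 + λh₁).
Solve for λ: λE₁h₂ = E₂(1 + λh₁) → λ(E₁h₂ − E₂h₁) = E₂ → λ = E₂/(E₁h₂ − E₂h₁).
λ = 3.55/(26.1×43.7 − 3.55×15.1) = 3.55/1087 = 0.003266 per s.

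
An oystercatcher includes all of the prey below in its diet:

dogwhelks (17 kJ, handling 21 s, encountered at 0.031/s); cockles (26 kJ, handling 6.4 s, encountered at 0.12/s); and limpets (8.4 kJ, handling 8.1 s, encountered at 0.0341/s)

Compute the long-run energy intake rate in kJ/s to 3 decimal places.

Energy encountered per unit search time: 0.031×17 + 0.12×26 + 0.0341×8.4 = 3.933 kJ/s.
Handling time per unit search time: 0.031×21 + 0.12×6.4 + 0.0341×8.1 = 1.695.
Rate = 3.933/(1 + 1.695) = 1.459 kJ/s.

1.459 kJ/s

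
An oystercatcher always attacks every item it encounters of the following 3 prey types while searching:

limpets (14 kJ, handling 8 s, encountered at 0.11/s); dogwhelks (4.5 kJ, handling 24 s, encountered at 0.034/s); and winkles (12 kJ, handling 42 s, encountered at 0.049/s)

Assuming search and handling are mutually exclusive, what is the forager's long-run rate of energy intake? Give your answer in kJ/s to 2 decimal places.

Energy encountered per unit search time: 0.11×14 + 0.034×4.5 + 0.049×12 = 2.281 kJ/s.
Handling time per unit search time: 0.11×8 + 0.034×24 + 0.049×42 = 3.754.
Rate = 2.281/(1 + 3.754) = 0.4798 kJ/s.

0.48 kJ/s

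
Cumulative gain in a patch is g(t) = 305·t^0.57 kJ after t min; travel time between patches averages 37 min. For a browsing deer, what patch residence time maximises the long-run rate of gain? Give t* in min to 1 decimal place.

By the marginal value theorem, leave when the instantaneous gain rate g'(t) equals the habitat-wide average g(t)/(T + t).
g'(t) = 0.57·305·t^-0.43. Setting 0.57·305·t^-0.43 = 305·t^0.57/(37+t) gives 0.57(37+t) = t, so 0.43·t = 0.57×37.
t* = 0.57×37/0.43 = 49.05 min.

49.0 min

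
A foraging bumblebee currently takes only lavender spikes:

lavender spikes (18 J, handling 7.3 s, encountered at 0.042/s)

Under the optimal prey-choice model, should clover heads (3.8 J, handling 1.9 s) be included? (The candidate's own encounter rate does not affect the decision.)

Yes

On lavender spikes alone, R = ΣλE/(1+Σλh) = 0.756/1.307 = 0.5786 J/s.
Profitability of clover heads: 3.8/1.9 = 2 J/s.
2 > 0.5786, so adding clover heads raises the average — include it.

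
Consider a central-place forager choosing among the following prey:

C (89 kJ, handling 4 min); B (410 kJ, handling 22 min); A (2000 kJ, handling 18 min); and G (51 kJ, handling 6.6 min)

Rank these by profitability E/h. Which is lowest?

G

In descending order of E/h:
A: 2000/18 = 111 kJ/min
C: 89/4 = 22.2 kJ/min
B: 410/22 = 18.6 kJ/min
G: 51/6.6 = 7.73 kJ/min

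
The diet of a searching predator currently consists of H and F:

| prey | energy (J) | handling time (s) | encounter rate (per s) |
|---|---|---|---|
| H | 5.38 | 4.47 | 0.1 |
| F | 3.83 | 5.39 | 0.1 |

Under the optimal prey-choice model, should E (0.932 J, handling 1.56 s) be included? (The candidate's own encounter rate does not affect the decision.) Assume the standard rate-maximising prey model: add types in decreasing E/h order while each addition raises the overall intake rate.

Current rate: (0.1×5.38 + 0.1×3.83)/(1 + 0.1×4.47 + 0.1×5.39) = 0.4637 J/s.
E: E/h = 0.932/1.56 = 0.5974 J/s.
Since 0.5974 > R, including E increases the long-run rate.

Yes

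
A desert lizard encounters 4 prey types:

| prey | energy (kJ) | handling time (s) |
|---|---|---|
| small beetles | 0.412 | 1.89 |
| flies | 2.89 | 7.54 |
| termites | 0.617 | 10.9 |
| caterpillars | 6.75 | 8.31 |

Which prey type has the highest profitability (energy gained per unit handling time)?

caterpillars

In descending order of E/h:
caterpillars: 6.75/8.31 = 0.812 kJ/s
flies: 2.89/7.54 = 0.383 kJ/s
small beetles: 0.412/1.89 = 0.218 kJ/s
termites: 0.617/10.9 = 0.0566 kJ/s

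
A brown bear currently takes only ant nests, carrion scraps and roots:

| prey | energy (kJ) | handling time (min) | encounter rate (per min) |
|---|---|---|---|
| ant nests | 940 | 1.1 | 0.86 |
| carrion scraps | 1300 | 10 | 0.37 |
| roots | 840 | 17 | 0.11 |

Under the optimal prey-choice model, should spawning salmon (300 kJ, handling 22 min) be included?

No

Current rate: (0.86×940 + 0.37×1300 + 0.11×840)/(1 + 0.86×1.1 + 0.37×10 + 0.11×17) = 183.8 kJ/min.
Profitability of spawning salmon: 300/22 = 13.64 kJ/min.
Since 13.64 < R, time spent handling spawning salmon is better spent searching.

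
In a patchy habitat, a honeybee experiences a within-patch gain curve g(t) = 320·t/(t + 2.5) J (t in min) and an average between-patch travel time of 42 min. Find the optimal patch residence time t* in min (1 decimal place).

Optimal t* satisfies g'(t*) = g(t*)/(T + t*).
g'(t) = 320·2.5/(t + 2.5)². Setting 320·2.5/(t+2.5)² = 320t/[(t+2.5)(42+t)] gives 2.5(42+t) = t(t+2.5), so t² = 2.5×42 = 105.
t* = √105 = 10.25 min.

10.2 min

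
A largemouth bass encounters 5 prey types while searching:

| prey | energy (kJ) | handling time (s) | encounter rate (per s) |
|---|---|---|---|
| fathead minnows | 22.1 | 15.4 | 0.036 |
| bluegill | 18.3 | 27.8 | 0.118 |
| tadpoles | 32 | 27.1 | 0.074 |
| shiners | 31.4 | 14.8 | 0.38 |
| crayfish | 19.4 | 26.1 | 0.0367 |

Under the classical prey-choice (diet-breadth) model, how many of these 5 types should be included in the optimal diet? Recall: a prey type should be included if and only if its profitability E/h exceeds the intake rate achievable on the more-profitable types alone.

1

Profitabilities (E/h, kJ/s): shiners 2.12, fathead minnows 1.44, tadpoles 1.18, crayfish 0.743, bluegill 0.658. Add prey in this order while the next type's profitability exceeds the intake rate on those already taken.
Rate on top 1: 1.801. fathead minnows: 1.44 < 1.801 → exclude; stop.
Optimal diet: shiners — 1 of 5 types.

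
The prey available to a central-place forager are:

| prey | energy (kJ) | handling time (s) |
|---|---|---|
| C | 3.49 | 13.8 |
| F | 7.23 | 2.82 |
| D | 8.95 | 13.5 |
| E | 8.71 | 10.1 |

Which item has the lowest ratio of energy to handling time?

Profitability E/h (kJ/s): C = 3.49/13.8 = 0.253, F = 7.23/2.82 = 2.56, D = 8.95/13.5 = 0.663, E = 8.71/10.1 = 0.862.
Ranked: F > E > D > C.

C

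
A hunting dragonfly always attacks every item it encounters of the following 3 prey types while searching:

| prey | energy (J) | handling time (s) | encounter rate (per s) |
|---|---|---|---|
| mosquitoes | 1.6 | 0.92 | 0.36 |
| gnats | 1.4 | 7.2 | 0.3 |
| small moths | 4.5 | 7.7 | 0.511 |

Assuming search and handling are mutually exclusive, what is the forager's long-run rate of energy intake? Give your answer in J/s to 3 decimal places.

R = Σλ_iE_i / (1 + Σλ_ih_i)
Numerator: 0.36×1.6 + 0.3×1.4 + 0.511×4.5 = 3.296
Denominator: 1 + 0.36×0.92 + 0.3×7.2 + 0.511×7.7 = 7.426
R = 3.296/7.426 = 0.4438 J/s

0.444 J/s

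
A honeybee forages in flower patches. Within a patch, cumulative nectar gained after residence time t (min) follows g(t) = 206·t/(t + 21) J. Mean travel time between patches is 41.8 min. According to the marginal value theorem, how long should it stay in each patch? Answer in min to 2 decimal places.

29.63 min

By the marginal value theorem, leave when the instantaneous gain rate g'(t) equals the habitat-wide average g(t)/(T + t).
g'(t) = 206·21/(t + 21)². Setting 206·21/(t+21)² = 206t/[(t+21)(41.8+t)] gives 21(41.8+t) = t(t+21), so t² = 21×41.8 = 877.8.
t* = √877.8 = 29.63 min.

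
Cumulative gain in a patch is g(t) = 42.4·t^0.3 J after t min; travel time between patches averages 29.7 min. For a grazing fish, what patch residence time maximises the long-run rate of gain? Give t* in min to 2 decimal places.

By the marginal value theorem, leave when the instantaneous gain rate g'(t) equals the habitat-wide average g(t)/(T + t).
g'(t) = 0.3·42.4·t^-0.7. Setting 0.3·42.4·t^-0.7 = 42.4·t^0.3/(29.7+t) gives 0.3(29.7+t) = t, so 0.70·t = 0.3×29.7.
t* = 0.3×29.7/0.70 = 12.73 min.

12.73 min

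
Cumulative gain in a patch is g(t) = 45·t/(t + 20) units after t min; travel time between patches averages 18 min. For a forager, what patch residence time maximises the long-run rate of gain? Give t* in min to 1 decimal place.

19.0 min

Maximise g(t)/(T+t): set derivative to zero → g'(t)(T+t) = g(t).
g'(t) = 45·20/(t + 20)². Setting 45·20/(t+20)² = 45t/[(t+20)(18+t)] gives 20(18+t) = t(t+20), so t² = 20×18 = 360.
t* = √360 = 18.97 min.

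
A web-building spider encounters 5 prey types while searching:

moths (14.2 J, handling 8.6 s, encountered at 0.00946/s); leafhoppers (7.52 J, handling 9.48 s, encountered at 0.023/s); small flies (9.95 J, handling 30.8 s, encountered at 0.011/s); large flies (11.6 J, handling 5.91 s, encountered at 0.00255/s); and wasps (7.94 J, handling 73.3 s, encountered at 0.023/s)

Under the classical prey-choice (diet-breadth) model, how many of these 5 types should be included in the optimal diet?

E/h in descending order: large flies 1.96, moths 1.65, leafhoppers 0.793, small flies 0.323, wasps 0.108 J/s. The optimal diet is the largest prefix of this list for which every included type satisfies E_i/h_i > R on the types above it.
Rate on top 1: 0.02914. moths: 1.65 > 0.02914 → include.
Rate on top 2: 0.1495. leafhoppers: 0.793 > 0.1495 → include.
Rate on top 3: 0.2563. small flies: 0.323 > 0.2563 → include.
Rate on top 4: 0.27. wasps: 0.108 < 0.27 → exclude; stop.
Optimal diet: large flies, moths, leafhoppers, small flies — 4 of 5 types.

4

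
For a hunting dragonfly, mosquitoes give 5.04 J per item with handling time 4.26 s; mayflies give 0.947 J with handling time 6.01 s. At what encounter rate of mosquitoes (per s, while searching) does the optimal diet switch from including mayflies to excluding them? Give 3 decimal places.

At the threshold, the rate on mosquitoes alone equals the profitability of mayflies: λ·5.04/(1 + λ·4.26) = 0.947/6.01 = 0.1576.
Rearranging, λ(5.04 − 0.1576×4.26) = 0.1576, so λ = 0.1576/4.369 = 0.03607 per s.

0.036 per s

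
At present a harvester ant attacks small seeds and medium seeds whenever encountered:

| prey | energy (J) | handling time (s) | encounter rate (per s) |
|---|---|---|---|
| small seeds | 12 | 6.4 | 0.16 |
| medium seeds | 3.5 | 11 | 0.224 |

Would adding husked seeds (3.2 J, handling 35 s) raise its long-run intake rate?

Current rate: (0.16×12 + 0.224×3.5)/(1 + 0.16×6.4 + 0.224×11) = 0.6025 J/s.
Profitability of husked seeds: 3.2/35 = 0.09143 J/s.
0.09143 < 0.6025, so adding husked seeds would lower the average — exclude it.

No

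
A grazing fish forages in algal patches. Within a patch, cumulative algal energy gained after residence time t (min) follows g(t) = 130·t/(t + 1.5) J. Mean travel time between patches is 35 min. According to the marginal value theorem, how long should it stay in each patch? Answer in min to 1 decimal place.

Optimal t* satisfies g'(t*) = g(t*)/(T + t*).
g'(t) = 130·1.5/(t + 1.5)². Setting 130·1.5/(t+1.5)² = 130t/[(t+1.5)(35+t)] gives 1.5(35+t) = t(t+1.5), so t² = 1.5×35 = 52.5.
t* = √52.5 = 7.246 min.

7.2 min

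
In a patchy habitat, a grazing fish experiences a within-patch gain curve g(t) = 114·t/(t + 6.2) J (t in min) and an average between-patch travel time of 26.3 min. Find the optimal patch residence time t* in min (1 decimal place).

By the marginal value theorem, leave when the instantaneous gain rate g'(t) equals the habitat-wide average g(t)/(T + t).
g'(t) = 114·6.2/(t + 6.2)². Setting 114·6.2/(t+6.2)² = 114t/[(t+6.2)(26.3+t)] gives 6.2(26.3+t) = t(t+6.2), so t² = 6.2×26.3 = 163.1.
t* = √163.1 = 12.77 min.

12.8 min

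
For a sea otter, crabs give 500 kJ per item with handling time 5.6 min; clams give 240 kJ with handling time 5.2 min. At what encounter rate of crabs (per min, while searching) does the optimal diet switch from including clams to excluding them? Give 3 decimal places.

0.191 per min

Drop clams once their profitability E₂/h₂ falls below the rate achievable on crabs alone: E₂/h₂ = λE₁/(1 + λh₁).
Solve for λ: λE₁h₂ = E₂(1 + λh₁) → λ(E₁h₂ − E₂h₁) = E₂ → λ = E₂/(E₁h₂ − E₂h₁).
λ = 240/(500×5.2 − 240×5.6) = 240/1256 = 0.1911 per min.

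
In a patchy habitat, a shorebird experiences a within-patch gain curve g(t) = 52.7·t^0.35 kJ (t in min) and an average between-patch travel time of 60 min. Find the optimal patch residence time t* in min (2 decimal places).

32.31 min

By the marginal value theorem, leave when the instantaneous gain rate g'(t) equals the habitat-wide average g(t)/(T + t).
g'(t) = 0.35·52.7·t^-0.65. Setting 0.35·52.7·t^-0.65 = 52.7·t^0.35/(60+t) gives 0.35(60+t) = t, so 0.65·t = 0.35×60.
t* = 0.35×60/0.65 = 32.31 min.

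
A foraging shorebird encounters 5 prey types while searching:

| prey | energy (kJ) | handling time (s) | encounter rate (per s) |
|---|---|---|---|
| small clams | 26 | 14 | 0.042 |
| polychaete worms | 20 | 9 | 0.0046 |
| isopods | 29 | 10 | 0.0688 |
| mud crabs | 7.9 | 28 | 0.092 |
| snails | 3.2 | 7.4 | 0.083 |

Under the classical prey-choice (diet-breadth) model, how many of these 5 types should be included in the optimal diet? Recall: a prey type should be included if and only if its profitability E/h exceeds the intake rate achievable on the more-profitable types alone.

Profitabilities (E/h, kJ/s): isopods 2.9, polychaete worms 2.22, small clams 1.86, snails 0.432, mud crabs 0.282. Add prey in this order while the next type's profitability exceeds the intake rate on those already taken.
Rate on top 1: 1.182. polychaete worms: 2.22 > 1.182 → include.
Rate on top 2: 1.207. small clams: 1.86 > 1.207 → include.
Rate on top 3: 1.372. snails: 0.432 < 1.372 → exclude; stop.
Optimal diet: isopods, polychaete worms, small clams — 3 of 5 types.

3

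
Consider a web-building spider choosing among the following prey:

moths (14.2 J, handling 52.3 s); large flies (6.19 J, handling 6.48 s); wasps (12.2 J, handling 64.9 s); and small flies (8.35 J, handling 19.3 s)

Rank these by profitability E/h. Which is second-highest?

Profitability E/h (J/s): moths = 14.2/52.3 = 0.272, large flies = 6.19/6.48 = 0.955, wasps = 12.2/64.9 = 0.188, small flies = 8.35/19.3 = 0.433.
Ranked: large flies > small flies > moths > wasps.

small flies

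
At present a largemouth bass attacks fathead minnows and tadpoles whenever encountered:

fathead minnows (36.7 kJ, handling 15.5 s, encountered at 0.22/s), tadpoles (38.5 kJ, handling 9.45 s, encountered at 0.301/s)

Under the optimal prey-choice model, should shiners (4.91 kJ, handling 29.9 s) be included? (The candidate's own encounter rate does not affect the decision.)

No

Intake rate on the current diet: R = (0.22×36.7 + 0.301×38.5) / (1 + 0.22×15.5 + 0.301×9.45) = 19.66/7.254 = 2.71 kJ/s.
shiners: E/h = 4.91/29.9 = 0.1642 kJ/s.
0.1642 < 2.71, so adding shiners would lower the average — exclude it.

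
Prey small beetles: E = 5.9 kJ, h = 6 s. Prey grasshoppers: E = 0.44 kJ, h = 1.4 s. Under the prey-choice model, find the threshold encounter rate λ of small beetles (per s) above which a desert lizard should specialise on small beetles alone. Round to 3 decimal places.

0.078 per s

The zero-one rule: include grasshoppers iff E₂/h₂ > λE₁/(1+λh₁). Equality gives the switch point.
λE₁h₂ = E₂ + λE₂h₁ ⇒ λ = E₂/(E₁h₂ − E₂h₁) = 0.44/(8.26 − 2.64) = 0.07829 per s.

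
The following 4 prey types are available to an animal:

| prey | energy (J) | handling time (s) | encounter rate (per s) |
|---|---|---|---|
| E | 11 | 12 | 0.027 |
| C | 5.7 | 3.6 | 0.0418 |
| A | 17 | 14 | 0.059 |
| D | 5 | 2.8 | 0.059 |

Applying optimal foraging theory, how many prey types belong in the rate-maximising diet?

4

Rank by E/h (J/s): D 1.79, C 1.58, A 1.21, E 0.917. Include each in turn until the next type's E/h falls below the running intake rate.
Rate on top 1: 0.2532. C: 1.58 > 0.2532 → include.
Rate on top 2: 0.4053. A: 1.21 > 0.4053 → include.
Rate on top 3: 0.7173. E: 0.917 > 0.7173 → include.
Optimal diet: D, C, A, E — 4 of 4 types.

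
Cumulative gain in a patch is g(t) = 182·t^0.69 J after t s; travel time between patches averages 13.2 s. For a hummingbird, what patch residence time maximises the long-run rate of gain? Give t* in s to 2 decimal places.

Maximise g(t)/(T+t): set derivative to zero → g'(t)(T+t) = g(t).
g'(t) = 0.69·182·t^-0.31. Setting 0.69·182·t^-0.31 = 182·t^0.69/(13.2+t) gives 0.69(13.2+t) = t, so 0.31·t = 0.69×13.2.
t* = 0.69×13.2/0.31 = 29.38 s.

29.38 s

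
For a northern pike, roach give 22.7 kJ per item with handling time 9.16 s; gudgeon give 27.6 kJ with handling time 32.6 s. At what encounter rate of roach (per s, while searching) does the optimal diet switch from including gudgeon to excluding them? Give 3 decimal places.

Drop gudgeon once their profitability E₂/h₂ falls below the rate achievable on roach alone: E₂/h₂ = λE₁/(1 + λh₁).
Solve for λ: λE₁h₂ = E₂(1 + λh₁) → λ(E₁h₂ − E₂h₁) = E₂ → λ = E₂/(E₁h₂ − E₂h₁).
λ = 27.6/(22.7×32.6 − 27.6×9.16) = 27.6/487.2 = 0.05665 per s.

0.057 per s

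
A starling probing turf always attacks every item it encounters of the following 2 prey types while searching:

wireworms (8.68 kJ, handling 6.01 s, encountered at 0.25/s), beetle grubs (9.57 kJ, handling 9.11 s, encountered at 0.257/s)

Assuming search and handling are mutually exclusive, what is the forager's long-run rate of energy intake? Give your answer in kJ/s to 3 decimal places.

R = (0.25×8.68 + 0.257×9.57) / (1 + 0.25×6.01 + 0.257×9.11) = 4.629/4.844 = 0.9558 kJ/s.

0.956 kJ/s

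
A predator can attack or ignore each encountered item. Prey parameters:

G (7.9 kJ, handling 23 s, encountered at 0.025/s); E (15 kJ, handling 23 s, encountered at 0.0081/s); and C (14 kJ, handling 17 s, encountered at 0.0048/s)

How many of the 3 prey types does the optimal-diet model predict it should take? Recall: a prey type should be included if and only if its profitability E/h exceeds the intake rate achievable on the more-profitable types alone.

3

E/h in descending order: C 0.824, E 0.652, G 0.343 kJ/s. The optimal diet is the largest prefix of this list for which every included type satisfies E_i/h_i > R on the types above it.
Rate on top 1: 0.06213. E: 0.652 > 0.06213 → include.
Rate on top 2: 0.1488. G: 0.343 > 0.1488 → include.
Optimal diet: C, E, G — 3 of 3 types.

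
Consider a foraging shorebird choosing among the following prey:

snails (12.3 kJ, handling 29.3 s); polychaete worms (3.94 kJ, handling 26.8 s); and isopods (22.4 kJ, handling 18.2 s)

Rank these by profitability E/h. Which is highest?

isopods

In descending order of E/h:
isopods: 22.4/18.2 = 1.23 kJ/s
snails: 12.3/29.3 = 0.42 kJ/s
polychaete worms: 3.94/26.8 = 0.147 kJ/s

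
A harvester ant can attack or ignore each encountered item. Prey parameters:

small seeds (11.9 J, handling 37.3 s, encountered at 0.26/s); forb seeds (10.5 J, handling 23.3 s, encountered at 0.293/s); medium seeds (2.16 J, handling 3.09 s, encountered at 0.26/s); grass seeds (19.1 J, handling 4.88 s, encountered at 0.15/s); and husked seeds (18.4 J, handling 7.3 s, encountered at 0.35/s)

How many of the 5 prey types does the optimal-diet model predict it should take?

2

Rank by E/h (J/s): grass seeds 3.91, husked seeds 2.52, medium seeds 0.699, forb seeds 0.451, small seeds 0.319. Include each in turn until the next type's E/h falls below the running intake rate.
Rate on top 1: 1.654. husked seeds: 2.52 > 1.654 → include.
Rate on top 2: 2.171. medium seeds: 0.699 < 2.171 → exclude; stop.
Optimal diet: grass seeds, husked seeds — 2 of 5 types.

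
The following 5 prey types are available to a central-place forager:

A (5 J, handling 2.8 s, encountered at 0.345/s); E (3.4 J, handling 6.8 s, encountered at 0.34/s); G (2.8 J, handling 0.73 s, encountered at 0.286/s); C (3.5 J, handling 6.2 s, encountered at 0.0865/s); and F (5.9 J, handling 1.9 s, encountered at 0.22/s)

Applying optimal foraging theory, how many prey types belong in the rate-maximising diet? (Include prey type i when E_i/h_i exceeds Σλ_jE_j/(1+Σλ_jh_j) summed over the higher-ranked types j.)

3

E/h in descending order: G 3.84, F 3.11, A 1.79, C 0.565, E 0.5 J/s. The optimal diet is the largest prefix of this list for which every included type satisfies E_i/h_i > R on the types above it.
Rate on top 1: 0.6625. F: 3.11 > 0.6625 → include.
Rate on top 2: 1.29. A: 1.79 > 1.29 → include.
Rate on top 3: 1.475. C: 0.565 < 1.475 → exclude; stop.
Optimal diet: G, F, A — 3 of 5 types.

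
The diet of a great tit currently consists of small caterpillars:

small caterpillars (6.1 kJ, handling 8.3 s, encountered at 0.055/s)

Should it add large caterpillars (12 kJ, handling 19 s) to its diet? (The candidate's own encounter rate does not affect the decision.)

Intake rate on the current diet: R = (0.055×6.1) / (1 + 0.055×8.3) = 0.3355/1.457 = 0.2303 kJ/s.
Profitability of large caterpillars: 12/19 = 0.6316 kJ/s.
Since 0.6316 > R, including large caterpillars increases the long-run rate.

Yes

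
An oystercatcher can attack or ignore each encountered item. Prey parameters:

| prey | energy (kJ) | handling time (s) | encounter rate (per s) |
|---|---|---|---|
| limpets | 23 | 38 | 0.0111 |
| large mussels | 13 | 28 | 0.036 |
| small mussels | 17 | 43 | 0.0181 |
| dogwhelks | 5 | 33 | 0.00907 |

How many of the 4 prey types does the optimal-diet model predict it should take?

3

Profitabilities (E/h, kJ/s): limpets 0.605, large mussels 0.464, small mussels 0.395, dogwhelks 0.152. Add prey in this order while the next type's profitability exceeds the intake rate on those already taken.
Rate on top 1: 0.1796. large mussels: 0.464 > 0.1796 → include.
Rate on top 2: 0.2977. small mussels: 0.395 > 0.2977 → include.
Rate on top 3: 0.3214. dogwhelks: 0.152 < 0.3214 → exclude; stop.
Optimal diet: limpets, large mussels, small mussels — 3 of 4 types.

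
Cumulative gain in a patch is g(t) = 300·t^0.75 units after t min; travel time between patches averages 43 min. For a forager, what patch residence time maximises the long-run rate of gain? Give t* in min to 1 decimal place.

129.0 min

By the marginal value theorem, leave when the instantaneous gain rate g'(t) equals the habitat-wide average g(t)/(T + t).
g'(t) = 0.75·300·t^-0.25. Setting 0.75·300·t^-0.25 = 300·t^0.75/(43+t) gives 0.75(43+t) = t, so 0.25·t = 0.75×43.
t* = 0.75×43/0.25 = 129 min.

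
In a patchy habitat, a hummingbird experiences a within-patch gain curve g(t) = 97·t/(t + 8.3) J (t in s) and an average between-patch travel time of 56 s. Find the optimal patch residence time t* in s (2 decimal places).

21.56 s

By the marginal value theorem, leave when the instantaneous gain rate g'(t) equals the habitat-wide average g(t)/(T + t).
g'(t) = 97·8.3/(t + 8.3)². Setting 97·8.3/(t+8.3)² = 97t/[(t+8.3)(56+t)] gives 8.3(56+t) = t(t+8.3), so t² = 8.3×56 = 464.8.
t* = √464.8 = 21.56 s.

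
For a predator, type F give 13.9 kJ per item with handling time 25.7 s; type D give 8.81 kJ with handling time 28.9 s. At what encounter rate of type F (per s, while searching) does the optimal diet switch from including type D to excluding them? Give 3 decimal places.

0.050 per s

Drop type D once their profitability E₂/h₂ falls below the rate achievable on type F alone: E₂/h₂ = λE₁/(1 + λh₁).
Solve for λ: λE₁h₂ = E₂(1 + λh₁) → λ(E₁h₂ − E₂h₁) = E₂ → λ = E₂/(E₁h₂ − E₂h₁).
λ = 8.81/(13.9×28.9 − 8.81×25.7) = 8.81/175.3 = 0.05026 per s.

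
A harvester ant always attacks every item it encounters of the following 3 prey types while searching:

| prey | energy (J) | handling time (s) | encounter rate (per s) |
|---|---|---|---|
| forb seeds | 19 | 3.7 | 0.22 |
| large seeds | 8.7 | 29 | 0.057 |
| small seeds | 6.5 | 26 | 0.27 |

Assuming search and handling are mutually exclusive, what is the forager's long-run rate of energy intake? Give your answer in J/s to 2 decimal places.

0.61 J/s

Energy encountered per unit search time: 0.22×19 + 0.057×8.7 + 0.27×6.5 = 6.431 J/s.
Handling time per unit search time: 0.22×3.7 + 0.057×29 + 0.27×26 = 9.487.
Rate = 6.431/(1 + 9.487) = 0.6132 J/s.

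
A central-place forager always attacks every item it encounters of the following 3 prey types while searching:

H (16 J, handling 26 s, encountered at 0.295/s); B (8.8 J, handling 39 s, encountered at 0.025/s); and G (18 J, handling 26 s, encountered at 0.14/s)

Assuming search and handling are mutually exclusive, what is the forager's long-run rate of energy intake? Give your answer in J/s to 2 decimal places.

0.56 J/s

Energy encountered per unit search time: 0.295×16 + 0.025×8.8 + 0.14×18 = 7.46 J/s.
Handling time per unit search time: 0.295×26 + 0.025×39 + 0.14×26 = 12.29.
Rate = 7.46/(1 + 12.29) = 0.5615 J/s.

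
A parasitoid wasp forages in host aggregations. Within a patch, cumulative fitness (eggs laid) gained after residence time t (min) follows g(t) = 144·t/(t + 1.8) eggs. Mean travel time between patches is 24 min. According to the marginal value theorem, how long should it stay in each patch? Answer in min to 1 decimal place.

6.6 min

Maximise g(t)/(T+t): set derivative to zero → g'(t)(T+t) = g(t).
g'(t) = 144·1.8/(t + 1.8)². Setting 144·1.8/(t+1.8)² = 144t/[(t+1.8)(24+t)] gives 1.8(24+t) = t(t+1.8), so t² = 1.8×24 = 43.2.
t* = √43.2 = 6.573 min.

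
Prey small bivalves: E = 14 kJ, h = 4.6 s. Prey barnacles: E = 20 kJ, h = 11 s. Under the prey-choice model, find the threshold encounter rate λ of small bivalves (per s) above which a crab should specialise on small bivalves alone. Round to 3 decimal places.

0.323 per s

Drop barnacles once their profitability E₂/h₂ falls below the rate achievable on small bivalves alone: E₂/h₂ = λE₁/(1 + λh₁).
Solve for λ: λE₁h₂ = E₂(1 + λh₁) → λ(E₁h₂ − E₂h₁) = E₂ → λ = E₂/(E₁h₂ − E₂h₁).
λ = 20/(14×11 − 20×4.6) = 20/62 = 0.3226 per s.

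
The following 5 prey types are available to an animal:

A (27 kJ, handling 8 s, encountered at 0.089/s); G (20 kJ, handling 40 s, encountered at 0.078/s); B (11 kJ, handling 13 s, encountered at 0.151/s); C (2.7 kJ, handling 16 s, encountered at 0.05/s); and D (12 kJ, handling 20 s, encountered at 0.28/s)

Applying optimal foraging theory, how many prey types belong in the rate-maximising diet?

E/h in descending order: A 3.38, B 0.846, D 0.6, G 0.5, C 0.169 kJ/s. The optimal diet is the largest prefix of this list for which every included type satisfies E_i/h_i > R on the types above it.
Rate on top 1: 1.404. B: 0.846 < 1.404 → exclude; stop.
Optimal diet: A — 1 of 5 types.

1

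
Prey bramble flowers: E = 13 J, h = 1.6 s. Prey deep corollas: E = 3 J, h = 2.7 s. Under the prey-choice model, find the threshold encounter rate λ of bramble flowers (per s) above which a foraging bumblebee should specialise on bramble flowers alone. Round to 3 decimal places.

At the threshold, the rate on bramble flowers alone equals the profitability of deep corollas: λ·13/(1 + λ·1.6) = 3/2.7 = 1.111.
Rearranging, λ(13 − 1.111×1.6) = 1.111, so λ = 1.111/11.22 = 0.09901 per s.

0.099 per s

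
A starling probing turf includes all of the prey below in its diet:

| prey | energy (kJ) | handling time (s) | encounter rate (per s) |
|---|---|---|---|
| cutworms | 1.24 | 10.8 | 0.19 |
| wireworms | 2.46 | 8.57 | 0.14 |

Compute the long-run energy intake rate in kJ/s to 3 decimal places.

Energy encountered per unit search time: 0.19×1.24 + 0.14×2.46 = 0.58 kJ/s.
Handling time per unit search time: 0.19×10.8 + 0.14×8.57 = 3.252.
Rate = 0.58/(1 + 3.252) = 0.1364 kJ/s.

0.136 kJ/s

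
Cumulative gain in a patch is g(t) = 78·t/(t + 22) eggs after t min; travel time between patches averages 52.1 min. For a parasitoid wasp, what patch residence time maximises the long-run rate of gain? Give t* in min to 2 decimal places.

By the marginal value theorem, leave when the instantaneous gain rate g'(t) equals the habitat-wide average g(t)/(T + t).
g'(t) = 78·22/(t + 22)². Setting 78·22/(t+22)² = 78t/[(t+22)(52.1+t)] gives 22(52.1+t) = t(t+22), so t² = 22×52.1 = 1146.
t* = √1146 = 33.86 min.

33.86 min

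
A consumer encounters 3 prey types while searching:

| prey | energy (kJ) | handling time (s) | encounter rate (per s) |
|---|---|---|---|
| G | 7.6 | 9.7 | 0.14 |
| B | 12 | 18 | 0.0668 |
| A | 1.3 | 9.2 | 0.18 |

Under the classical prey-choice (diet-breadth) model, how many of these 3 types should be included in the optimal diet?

2

Profitabilities (E/h, kJ/s): G 0.784, B 0.667, A 0.141. Add prey in this order while the next type's profitability exceeds the intake rate on those already taken.
Rate on top 1: 0.4512. B: 0.667 > 0.4512 → include.
Rate on top 2: 0.524. A: 0.141 < 0.524 → exclude; stop.
Optimal diet: G, B — 2 of 3 types.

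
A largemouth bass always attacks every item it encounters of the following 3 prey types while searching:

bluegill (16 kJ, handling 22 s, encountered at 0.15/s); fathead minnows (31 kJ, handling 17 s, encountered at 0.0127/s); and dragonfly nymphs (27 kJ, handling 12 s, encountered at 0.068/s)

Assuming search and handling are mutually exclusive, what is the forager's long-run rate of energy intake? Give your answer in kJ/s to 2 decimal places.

0.87 kJ/s

R = Σλ_iE_i / (1 + Σλ_ih_i)
Numerator: 0.15×16 + 0.0127×31 + 0.068×27 = 4.63
Denominator: 1 + 0.15×22 + 0.0127×17 + 0.068×12 = 5.332
R = 4.63/5.332 = 0.8683 kJ/s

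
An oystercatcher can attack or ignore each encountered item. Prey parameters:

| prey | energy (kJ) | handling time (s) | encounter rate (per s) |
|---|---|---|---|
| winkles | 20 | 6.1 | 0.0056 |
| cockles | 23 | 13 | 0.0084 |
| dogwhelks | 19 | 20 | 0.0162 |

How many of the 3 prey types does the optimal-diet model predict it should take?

E/h in descending order: winkles 3.28, cockles 1.77, dogwhelks 0.95 kJ/s. The optimal diet is the largest prefix of this list for which every included type satisfies E_i/h_i > R on the types above it.
Rate on top 1: 0.1083. cockles: 1.77 > 0.1083 → include.
Rate on top 2: 0.2669. dogwhelks: 0.95 > 0.2669 → include.
Optimal diet: winkles, cockles, dogwhelks — 3 of 3 types.

3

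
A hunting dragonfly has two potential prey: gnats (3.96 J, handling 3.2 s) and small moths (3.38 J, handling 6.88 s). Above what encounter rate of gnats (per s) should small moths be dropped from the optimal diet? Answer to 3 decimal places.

0.206 per s

At the threshold, the rate on gnats alone equals the profitability of small moths: λ·3.96/(1 + λ·3.2) = 3.38/6.88 = 0.4913.
Rearranging, λ(3.96 − 0.4913×3.2) = 0.4913, so λ = 0.4913/2.388 = 0.2057 per s.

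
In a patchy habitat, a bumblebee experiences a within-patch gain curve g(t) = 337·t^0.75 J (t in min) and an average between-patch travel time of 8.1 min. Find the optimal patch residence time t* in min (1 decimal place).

By the marginal value theorem, leave when the instantaneous gain rate g'(t) equals the habitat-wide average g(t)/(T + t).
g'(t) = 0.75·337·t^-0.25. Setting 0.75·337·t^-0.25 = 337·t^0.75/(8.1+t) gives 0.75(8.1+t) = t, so 0.25·t = 0.75×8.1.
t* = 0.75×8.1/0.25 = 24.3 min.

24.3 min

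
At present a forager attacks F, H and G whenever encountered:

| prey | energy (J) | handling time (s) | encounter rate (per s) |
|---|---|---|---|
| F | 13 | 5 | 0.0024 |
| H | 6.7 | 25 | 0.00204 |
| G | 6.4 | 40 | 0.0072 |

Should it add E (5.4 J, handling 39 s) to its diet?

On F, H and G alone, R = ΣλE/(1+Σλh) = 0.09095/1.351 = 0.06732 J/s.
E: E/h = 5.4/39 = 0.1385 J/s.
Since 0.1385 > R, including E increases the long-run rate.

Yes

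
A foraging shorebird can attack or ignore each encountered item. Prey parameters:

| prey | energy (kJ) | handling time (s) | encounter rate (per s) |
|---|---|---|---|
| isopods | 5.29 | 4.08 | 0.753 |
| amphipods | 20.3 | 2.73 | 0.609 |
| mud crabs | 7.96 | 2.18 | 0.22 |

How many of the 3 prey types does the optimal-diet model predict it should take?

Profitabilities (E/h, kJ/s): amphipods 7.44, mud crabs 3.65, isopods 1.3. Add prey in this order while the next type's profitability exceeds the intake rate on those already taken.
Rate on top 1: 4.643. mud crabs: 3.65 < 4.643 → exclude; stop.
Optimal diet: amphipods — 1 of 3 types.

1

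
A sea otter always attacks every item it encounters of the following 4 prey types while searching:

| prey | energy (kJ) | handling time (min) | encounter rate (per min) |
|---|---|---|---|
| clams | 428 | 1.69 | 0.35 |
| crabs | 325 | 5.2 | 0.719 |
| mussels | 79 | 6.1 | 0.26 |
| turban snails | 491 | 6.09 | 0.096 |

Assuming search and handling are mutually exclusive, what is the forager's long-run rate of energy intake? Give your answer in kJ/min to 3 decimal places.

Energy encountered per unit search time: 0.35×428 + 0.719×325 + 0.26×79 + 0.096×491 = 451.2 kJ/min.
Handling time per unit search time: 0.35×1.69 + 0.719×5.2 + 0.26×6.1 + 0.096×6.09 = 6.501.
Rate = 451.2/(1 + 6.501) = 60.15 kJ/min.

60.146 kJ/min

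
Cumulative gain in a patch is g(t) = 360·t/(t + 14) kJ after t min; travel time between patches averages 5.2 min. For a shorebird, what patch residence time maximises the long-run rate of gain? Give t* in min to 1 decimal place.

8.5 min

Maximise g(t)/(T+t): set derivative to zero → g'(t)(T+t) = g(t).
g'(t) = 360·14/(t + 14)². Setting 360·14/(t+14)² = 360t/[(t+14)(5.2+t)] gives 14(5.2+t) = t(t+14), so t² = 14×5.2 = 72.8.
t* = √72.8 = 8.532 min.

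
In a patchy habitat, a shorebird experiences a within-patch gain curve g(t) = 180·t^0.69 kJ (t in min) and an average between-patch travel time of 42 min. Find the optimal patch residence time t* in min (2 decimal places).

93.48 min

By the marginal value theorem, leave when the instantaneous gain rate g'(t) equals the habitat-wide average g(t)/(T + t).
g'(t) = 0.69·180·t^-0.31. Setting 0.69·180·t^-0.31 = 180·t^0.69/(42+t) gives 0.69(42+t) = t, so 0.31·t = 0.69×42.
t* = 0.69×42/0.31 = 93.48 min.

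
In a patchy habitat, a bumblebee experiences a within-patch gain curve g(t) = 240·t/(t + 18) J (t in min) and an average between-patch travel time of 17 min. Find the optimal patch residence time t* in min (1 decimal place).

17.5 min

By the marginal value theorem, leave when the instantaneous gain rate g'(t) equals the habitat-wide average g(t)/(T + t).
g'(t) = 240·18/(t + 18)². Setting 240·18/(t+18)² = 240t/[(t+18)(17+t)] gives 18(17+t) = t(t+18), so t² = 18×17 = 306.
t* = √306 = 17.49 min.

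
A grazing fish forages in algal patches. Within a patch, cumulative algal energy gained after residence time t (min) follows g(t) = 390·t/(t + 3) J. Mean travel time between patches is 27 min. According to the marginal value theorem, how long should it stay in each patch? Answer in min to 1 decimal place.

9.0 min

By the marginal value theorem, leave when the instantaneous gain rate g'(t) equals the habitat-wide average g(t)/(T + t).
g'(t) = 390·3/(t + 3)². Setting 390·3/(t+3)² = 390t/[(t+3)(27+t)] gives 3(27+t) = t(t+3), so t² = 3×27 = 81.
t* = √81 = 9 min.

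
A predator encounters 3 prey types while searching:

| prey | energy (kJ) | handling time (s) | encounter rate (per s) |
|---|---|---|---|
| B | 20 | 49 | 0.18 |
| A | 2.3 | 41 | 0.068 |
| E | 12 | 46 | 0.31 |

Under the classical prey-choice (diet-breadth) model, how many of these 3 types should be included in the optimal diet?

Profitabilities (E/h, kJ/s): B 0.408, E 0.261, A 0.0561. Add prey in this order while the next type's profitability exceeds the intake rate on those already taken.
Rate on top 1: 0.3666. E: 0.261 < 0.3666 → exclude; stop.
Optimal diet: B — 1 of 3 types.

1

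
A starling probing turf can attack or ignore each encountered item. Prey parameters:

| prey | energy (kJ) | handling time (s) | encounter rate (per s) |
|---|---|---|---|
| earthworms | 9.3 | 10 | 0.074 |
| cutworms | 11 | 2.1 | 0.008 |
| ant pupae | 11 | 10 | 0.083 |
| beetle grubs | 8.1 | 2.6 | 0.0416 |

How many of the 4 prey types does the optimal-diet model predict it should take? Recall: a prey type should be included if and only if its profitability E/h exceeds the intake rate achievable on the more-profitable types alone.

E/h in descending order: cutworms 5.24, beetle grubs 3.12, ant pupae 1.1, earthworms 0.93 kJ/s. The optimal diet is the largest prefix of this list for which every included type satisfies E_i/h_i > R on the types above it.
Rate on top 1: 0.08655. beetle grubs: 3.12 > 0.08655 → include.
Rate on top 2: 0.3778. ant pupae: 1.1 > 0.3778 → include.
Rate on top 3: 0.6844. earthworms: 0.93 > 0.6844 → include.
Optimal diet: cutworms, beetle grubs, ant pupae, earthworms — 4 of 4 types.

4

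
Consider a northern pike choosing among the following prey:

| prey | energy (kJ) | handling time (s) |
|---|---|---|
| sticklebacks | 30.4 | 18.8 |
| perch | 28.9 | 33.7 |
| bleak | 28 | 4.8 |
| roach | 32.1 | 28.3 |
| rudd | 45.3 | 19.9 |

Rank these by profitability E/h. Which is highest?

bleak

In descending order of E/h:
bleak: 28/4.8 = 5.83 kJ/s
rudd: 45.3/19.9 = 2.28 kJ/s
sticklebacks: 30.4/18.8 = 1.62 kJ/s
roach: 32.1/28.3 = 1.13 kJ/s
perch: 28.9/33.7 = 0.858 kJ/s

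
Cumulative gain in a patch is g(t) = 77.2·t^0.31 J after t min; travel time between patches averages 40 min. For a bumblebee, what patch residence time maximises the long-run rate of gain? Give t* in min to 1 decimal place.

18.0 min

Optimal t* satisfies g'(t*) = g(t*)/(T + t*).
g'(t) = 0.31·77.2·t^-0.69. Setting 0.31·77.2·t^-0.69 = 77.2·t^0.31/(40+t) gives 0.31(40+t) = t, so 0.69·t = 0.31×40.
t* = 0.31×40/0.69 = 17.97 min.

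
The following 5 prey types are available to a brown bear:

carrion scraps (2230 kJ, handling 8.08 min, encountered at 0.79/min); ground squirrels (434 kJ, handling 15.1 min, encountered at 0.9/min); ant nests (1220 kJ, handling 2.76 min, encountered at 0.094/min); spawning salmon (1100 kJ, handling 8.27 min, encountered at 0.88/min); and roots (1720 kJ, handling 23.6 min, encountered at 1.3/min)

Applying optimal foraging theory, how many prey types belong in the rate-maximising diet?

2

Rank by E/h (kJ/min): ant nests 442, carrion scraps 276, spawning salmon 133, roots 72.9, ground squirrels 28.7. Include each in turn until the next type's E/h falls below the running intake rate.
Rate on top 1: 91.06. carrion scraps: 276 > 91.06 → include.
Rate on top 2: 245.5. spawning salmon: 133 < 245.5 → exclude; stop.
Optimal diet: ant nests, carrion scraps — 2 of 5 types.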